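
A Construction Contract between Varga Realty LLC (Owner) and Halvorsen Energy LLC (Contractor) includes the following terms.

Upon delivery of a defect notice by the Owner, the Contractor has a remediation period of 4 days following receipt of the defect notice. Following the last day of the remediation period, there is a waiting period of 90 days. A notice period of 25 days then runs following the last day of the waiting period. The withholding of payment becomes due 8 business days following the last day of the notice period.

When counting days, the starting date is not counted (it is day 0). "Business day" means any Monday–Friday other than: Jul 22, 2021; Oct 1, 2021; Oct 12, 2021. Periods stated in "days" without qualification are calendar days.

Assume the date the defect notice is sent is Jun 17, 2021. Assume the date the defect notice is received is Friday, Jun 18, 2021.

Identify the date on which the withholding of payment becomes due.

Adding 4 calendar days to Jun 18, 2021 gives Jun 22, 2021, which is the last day of the remediation period.
The last day of the waiting period: Jun 22, 2021 + 90 days = Sep 20, 2021.
The last day of the notice period: 25 calendar days after Sep 20, 2021 is Oct 15, 2021.
The date on which the withholding of payment becomes due: counting 8 business days from Friday, Oct 15, 2021 (Oct 18, Oct 19, Oct 20, Oct 21, Oct 22, Oct 25, Oct 26, Oct 27, skipping weekends) reaches Wednesday, Oct 27, 2021.

Oct 27, 2021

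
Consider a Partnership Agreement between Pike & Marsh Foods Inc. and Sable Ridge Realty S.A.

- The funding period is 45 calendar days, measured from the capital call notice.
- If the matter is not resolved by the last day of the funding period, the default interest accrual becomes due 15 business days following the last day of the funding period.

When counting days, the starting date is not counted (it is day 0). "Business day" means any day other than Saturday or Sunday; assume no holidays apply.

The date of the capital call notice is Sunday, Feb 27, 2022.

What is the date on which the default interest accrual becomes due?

Adding 45 calendar days to Feb 27, 2022 gives Apr 13, 2022, which is the last day of the funding period.
The date on which the default interest accrual becomes due: 15 business days after Wednesday, Apr 13, 2022, skipping weekends — Apr 14, Apr 15, Apr 18, Apr 19, …, May 2, May 3, May 4 — lands on Wednesday, May 4, 2022.

May 4, 2022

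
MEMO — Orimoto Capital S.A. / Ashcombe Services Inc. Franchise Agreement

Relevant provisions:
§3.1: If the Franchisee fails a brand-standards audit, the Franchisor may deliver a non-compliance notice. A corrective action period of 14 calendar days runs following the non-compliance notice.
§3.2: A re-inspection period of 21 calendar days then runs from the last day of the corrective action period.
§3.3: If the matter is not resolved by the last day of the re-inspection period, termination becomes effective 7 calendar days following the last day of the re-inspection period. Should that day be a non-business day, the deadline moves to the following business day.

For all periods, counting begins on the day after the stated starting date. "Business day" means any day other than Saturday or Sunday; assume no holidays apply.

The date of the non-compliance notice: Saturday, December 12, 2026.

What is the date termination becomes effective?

The last day of the corrective action period: December 12, 2026 + 14 days = December 26, 2026.
The last day of the re-inspection period: 21 calendar days after December 26, 2026 is January 16, 2027.
The date termination becomes effective: January 16, 2027 + 7 days = January 23, 2027. That falls on a Saturday, so it rolls to the next business day, Monday, January 25, 2027.

January 25, 2027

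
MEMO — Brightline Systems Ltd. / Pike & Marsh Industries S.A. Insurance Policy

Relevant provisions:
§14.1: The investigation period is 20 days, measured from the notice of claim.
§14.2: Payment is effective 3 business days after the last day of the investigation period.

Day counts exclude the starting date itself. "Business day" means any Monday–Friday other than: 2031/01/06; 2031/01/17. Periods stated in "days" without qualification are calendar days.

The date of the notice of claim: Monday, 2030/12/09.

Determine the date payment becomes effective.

2031/01/01

Adding 20 calendar days to 2030/12/09 gives 2030/12/29, which is the last day of the investigation period.
From Sunday, 2030/12/29, 3 business days (Dec 30, Dec 31, Jan 1, skipping weekends) brings us to Wednesday, 2031/01/01, which is the date payment becomes effective.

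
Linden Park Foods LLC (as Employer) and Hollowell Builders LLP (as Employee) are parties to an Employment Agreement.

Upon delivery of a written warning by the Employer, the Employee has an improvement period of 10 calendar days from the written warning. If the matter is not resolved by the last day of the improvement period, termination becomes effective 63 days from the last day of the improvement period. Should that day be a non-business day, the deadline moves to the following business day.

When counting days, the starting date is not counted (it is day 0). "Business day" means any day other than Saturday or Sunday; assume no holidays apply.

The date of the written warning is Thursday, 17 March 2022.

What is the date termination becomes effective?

30 May 2022

The last day of the improvement period: 10 calendar days after 17 March 2022 is 27 March 2022.
The date termination becomes effective: 27 March 2022 + 63 days = 29 May 2022. That falls on a Sunday, so it rolls to the next business day, Monday, 30 May 2022.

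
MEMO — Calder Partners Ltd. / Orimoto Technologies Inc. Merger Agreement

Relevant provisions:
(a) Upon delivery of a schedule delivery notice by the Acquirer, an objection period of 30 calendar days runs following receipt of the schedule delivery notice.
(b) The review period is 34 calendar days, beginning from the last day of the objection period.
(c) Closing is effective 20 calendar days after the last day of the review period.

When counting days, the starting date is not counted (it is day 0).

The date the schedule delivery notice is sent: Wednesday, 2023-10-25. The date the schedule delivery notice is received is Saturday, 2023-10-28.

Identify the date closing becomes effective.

The last day of the objection period: 30 calendar days after 2023-10-28 is 2023-11-27.
The last day of the review period: 34 calendar days after 2023-11-27 is 2023-12-31.
The date closing becomes effective: 2023-12-31 + 20 days = 2024-01-20.

2024-01-20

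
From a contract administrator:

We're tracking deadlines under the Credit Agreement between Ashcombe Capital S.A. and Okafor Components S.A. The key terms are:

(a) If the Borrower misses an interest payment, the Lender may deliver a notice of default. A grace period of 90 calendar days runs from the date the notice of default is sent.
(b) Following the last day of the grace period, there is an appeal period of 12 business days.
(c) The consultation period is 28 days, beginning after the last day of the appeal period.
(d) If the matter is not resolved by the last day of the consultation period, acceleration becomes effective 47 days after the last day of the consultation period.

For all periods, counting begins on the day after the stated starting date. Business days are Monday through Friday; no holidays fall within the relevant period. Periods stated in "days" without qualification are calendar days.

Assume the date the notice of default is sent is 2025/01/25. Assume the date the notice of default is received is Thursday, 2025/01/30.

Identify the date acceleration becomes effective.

2025/07/27

The last day of the grace period: 2025/01/25 + 90 days = 2025/04/25.
The last day of the appeal period: counting 12 business days from Friday, 2025/04/25 (Apr 28, Apr 29, Apr 30, May 1, …, May 9, May 12, May 13, skipping weekends) reaches Tuesday, 2025/05/13.
The last day of the consultation period: 2025/05/13 + 28 days = 2025/06/10.
The date acceleration becomes effective: 2025/06/10 + 47 days = 2025/07/27.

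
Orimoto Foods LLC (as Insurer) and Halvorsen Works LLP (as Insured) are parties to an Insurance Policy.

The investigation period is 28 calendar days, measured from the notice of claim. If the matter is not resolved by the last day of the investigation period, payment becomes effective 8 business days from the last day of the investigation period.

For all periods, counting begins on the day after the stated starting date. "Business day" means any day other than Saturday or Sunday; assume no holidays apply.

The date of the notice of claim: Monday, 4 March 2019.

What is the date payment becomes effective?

11 April 2019

The last day of the investigation period: 4 March 2019 + 28 days = 1 April 2019.
From Monday, 1 April 2019, 8 business days (Apr 2, Apr 3, Apr 4, Apr 5, Apr 8, Apr 9, Apr 10, Apr 11, skipping weekends) brings us to Thursday, 11 April 2019, which is the date payment becomes effective.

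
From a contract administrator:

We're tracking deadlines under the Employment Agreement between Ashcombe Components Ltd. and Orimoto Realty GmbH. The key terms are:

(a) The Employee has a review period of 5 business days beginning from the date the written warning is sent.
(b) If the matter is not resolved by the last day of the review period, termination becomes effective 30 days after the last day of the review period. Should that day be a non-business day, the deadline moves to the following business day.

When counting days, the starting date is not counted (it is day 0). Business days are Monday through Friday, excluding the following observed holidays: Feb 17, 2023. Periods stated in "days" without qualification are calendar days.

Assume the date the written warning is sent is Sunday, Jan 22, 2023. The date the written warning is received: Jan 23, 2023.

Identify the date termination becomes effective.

Feb 27, 2023

The last day of the review period: counting 5 business days from Sunday, Jan 22, 2023 (Jan 23, Jan 24, Jan 25, Jan 26, Jan 27, skipping weekends) reaches Friday, Jan 27, 2023.
The date termination becomes effective: 30 calendar days after Jan 27, 2023 is Feb 26, 2023. That falls on a Sunday, so it rolls to the next business day, Monday, Feb 27, 2023.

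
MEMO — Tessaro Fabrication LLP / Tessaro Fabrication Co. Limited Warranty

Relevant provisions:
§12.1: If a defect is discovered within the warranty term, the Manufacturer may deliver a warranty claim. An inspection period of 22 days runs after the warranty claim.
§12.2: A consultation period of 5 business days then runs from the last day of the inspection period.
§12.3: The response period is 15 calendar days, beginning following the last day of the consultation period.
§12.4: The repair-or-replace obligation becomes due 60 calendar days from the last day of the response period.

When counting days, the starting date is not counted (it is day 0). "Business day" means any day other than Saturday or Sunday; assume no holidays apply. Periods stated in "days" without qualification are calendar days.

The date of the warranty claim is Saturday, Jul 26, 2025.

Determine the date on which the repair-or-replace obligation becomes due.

Adding 22 calendar days to Jul 26, 2025 gives Aug 17, 2025, which is the last day of the inspection period.
From Sunday, Aug 17, 2025, 5 business days (Aug 18, Aug 19, Aug 20, Aug 21, Aug 22, skipping weekends) brings us to Friday, Aug 22, 2025, which is the last day of the consultation period.
The last day of the response period: 15 calendar days after Aug 22, 2025 is Sep 6, 2025.
The date on which the repair-or-replace obligation becomes due: 60 calendar days after Sep 6, 2025 is Nov 5, 2025.

Nov 5, 2025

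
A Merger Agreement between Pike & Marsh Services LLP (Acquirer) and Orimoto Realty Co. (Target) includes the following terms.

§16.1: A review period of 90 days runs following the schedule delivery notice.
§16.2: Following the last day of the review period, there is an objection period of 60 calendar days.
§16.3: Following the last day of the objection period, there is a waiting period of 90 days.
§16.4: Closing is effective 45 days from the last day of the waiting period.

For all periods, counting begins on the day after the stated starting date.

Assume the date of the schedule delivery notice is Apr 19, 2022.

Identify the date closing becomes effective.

The last day of the review period: 90 calendar days after Apr 19, 2022 is Jul 18, 2022.
The last day of the objection period: 60 calendar days after Jul 18, 2022 is Sep 16, 2022.
Adding 90 calendar days to Sep 16, 2022 gives Dec 15, 2022, which is the last day of the waiting period.
Adding 45 calendar days to Dec 15, 2022 gives Jan 29, 2023, which is the date closing becomes effective.

Jan 29, 2023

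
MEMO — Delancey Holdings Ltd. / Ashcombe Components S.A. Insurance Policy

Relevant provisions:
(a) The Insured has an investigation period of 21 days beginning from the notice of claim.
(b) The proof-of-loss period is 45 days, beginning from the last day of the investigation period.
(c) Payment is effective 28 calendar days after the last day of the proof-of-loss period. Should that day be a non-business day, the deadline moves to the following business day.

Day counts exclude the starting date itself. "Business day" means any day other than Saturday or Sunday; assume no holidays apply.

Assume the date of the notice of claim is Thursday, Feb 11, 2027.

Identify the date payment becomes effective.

May 17, 2027

The last day of the investigation period: 21 calendar days after Feb 11, 2027 is Mar 4, 2027.
Adding 45 calendar days to Mar 4, 2027 gives Apr 18, 2027, which is the last day of the proof-of-loss period.
The date payment becomes effective: 28 calendar days after Apr 18, 2027 is May 16, 2027. That falls on a Sunday, so it rolls to the next business day, Monday, May 17, 2027.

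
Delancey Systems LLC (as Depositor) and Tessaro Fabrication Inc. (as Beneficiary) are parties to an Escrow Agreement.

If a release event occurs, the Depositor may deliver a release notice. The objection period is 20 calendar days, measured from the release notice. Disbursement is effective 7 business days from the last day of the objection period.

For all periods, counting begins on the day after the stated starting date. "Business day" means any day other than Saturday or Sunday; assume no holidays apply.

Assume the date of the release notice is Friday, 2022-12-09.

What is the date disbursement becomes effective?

The last day of the objection period: 2022-12-09 + 20 days = 2022-12-29.
The date disbursement becomes effective: 7 business days after Thursday, 2022-12-29, skipping weekends — Dec 30, Jan 2, Jan 3, Jan 4, Jan 5, Jan 6, Jan 9 — lands on Monday, 2023-01-09.

2023-01-09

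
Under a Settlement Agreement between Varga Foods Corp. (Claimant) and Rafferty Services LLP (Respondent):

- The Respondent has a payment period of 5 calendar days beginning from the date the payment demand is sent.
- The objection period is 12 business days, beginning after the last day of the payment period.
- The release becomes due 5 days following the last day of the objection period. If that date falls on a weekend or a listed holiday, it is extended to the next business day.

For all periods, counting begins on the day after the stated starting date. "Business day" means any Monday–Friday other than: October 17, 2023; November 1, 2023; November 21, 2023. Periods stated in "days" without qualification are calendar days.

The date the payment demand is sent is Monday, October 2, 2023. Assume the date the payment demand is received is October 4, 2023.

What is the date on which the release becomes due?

October 30, 2023

Adding 5 calendar days to October 2, 2023 gives October 7, 2023, which is the last day of the payment period.
From Saturday, October 7, 2023, 12 business days (Oct 9, Oct 10, Oct 11, Oct 12, …, Oct 23, Oct 24, Oct 25, skipping weekends and the listed holiday on Oct 17) brings us to Wednesday, October 25, 2023, which is the last day of the objection period.
The date on which the release becomes due: October 25, 2023 + 5 days = October 30, 2023. October 30, 2023 is a Monday and is not a listed holiday, so no roll-forward applies.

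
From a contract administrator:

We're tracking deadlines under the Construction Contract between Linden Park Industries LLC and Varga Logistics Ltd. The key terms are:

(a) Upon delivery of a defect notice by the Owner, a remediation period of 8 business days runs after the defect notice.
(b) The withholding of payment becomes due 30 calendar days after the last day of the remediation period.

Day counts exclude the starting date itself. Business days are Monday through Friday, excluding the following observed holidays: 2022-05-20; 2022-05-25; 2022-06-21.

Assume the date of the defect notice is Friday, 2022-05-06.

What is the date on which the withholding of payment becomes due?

2022-06-17

The last day of the remediation period: counting 8 business days from Friday, 2022-05-06 (May 9, May 10, May 11, May 12, May 13, May 16, May 17, May 18, skipping weekends) reaches Wednesday, 2022-05-18.
The date on which the withholding of payment becomes due: 30 calendar days after 2022-05-18 is 2022-06-17.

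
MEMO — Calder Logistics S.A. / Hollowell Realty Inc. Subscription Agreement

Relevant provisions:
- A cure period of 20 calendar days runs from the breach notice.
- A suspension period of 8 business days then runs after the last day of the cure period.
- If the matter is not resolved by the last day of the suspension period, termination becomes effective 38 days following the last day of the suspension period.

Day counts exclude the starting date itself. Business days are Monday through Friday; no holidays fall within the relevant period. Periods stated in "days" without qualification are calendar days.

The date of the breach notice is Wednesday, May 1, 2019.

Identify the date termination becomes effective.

The last day of the cure period: May 1, 2019 + 20 days = May 21, 2019.
From Tuesday, May 21, 2019, 8 business days (May 22, May 23, May 24, May 27, May 28, May 29, May 30, May 31, skipping weekends) brings us to Friday, May 31, 2019, which is the last day of the suspension period.
The date termination becomes effective: 38 calendar days after May 31, 2019 is Jul 8, 2019.

Jul 8, 2019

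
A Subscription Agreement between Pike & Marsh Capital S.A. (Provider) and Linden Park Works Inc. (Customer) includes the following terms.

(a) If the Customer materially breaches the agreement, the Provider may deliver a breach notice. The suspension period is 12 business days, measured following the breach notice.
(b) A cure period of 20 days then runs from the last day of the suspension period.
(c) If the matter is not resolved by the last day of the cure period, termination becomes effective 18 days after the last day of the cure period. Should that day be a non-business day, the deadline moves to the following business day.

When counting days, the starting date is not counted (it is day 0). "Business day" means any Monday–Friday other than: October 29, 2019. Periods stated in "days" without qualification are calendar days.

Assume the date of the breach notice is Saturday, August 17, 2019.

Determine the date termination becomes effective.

The last day of the suspension period: 12 business days after Saturday, August 17, 2019, skipping weekends — Aug 19, Aug 20, Aug 21, Aug 22, …, Aug 30, Sep 2, Sep 3 — lands on Tuesday, September 3, 2019.
The last day of the cure period: 20 calendar days after September 3, 2019 is September 23, 2019.
The date termination becomes effective: September 23, 2019 + 18 days = October 11, 2019. October 11, 2019 is a Friday and is not a listed holiday, so no roll-forward applies.

October 11, 2019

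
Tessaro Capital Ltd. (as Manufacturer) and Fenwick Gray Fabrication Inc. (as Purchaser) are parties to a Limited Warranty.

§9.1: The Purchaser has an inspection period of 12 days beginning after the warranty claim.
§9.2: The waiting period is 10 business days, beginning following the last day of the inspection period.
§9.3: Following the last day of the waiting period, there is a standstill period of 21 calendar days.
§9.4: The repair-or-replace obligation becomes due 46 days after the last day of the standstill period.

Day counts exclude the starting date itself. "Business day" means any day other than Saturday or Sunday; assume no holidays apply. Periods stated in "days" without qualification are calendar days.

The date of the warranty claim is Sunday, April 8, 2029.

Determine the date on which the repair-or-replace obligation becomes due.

The last day of the inspection period: 12 calendar days after April 8, 2029 is April 20, 2029.
The last day of the waiting period: counting 10 business days from Friday, April 20, 2029 (Apr 23, Apr 24, Apr 25, Apr 26, Apr 27, Apr 30, May 1, May 2, May 3, May 4, skipping weekends) reaches Friday, May 4, 2029.
The last day of the standstill period: 21 calendar days after May 4, 2029 is May 25, 2029.
Adding 46 calendar days to May 25, 2029 gives July 10, 2029, which is the date on which the repair-or-replace obligation becomes due.

July 10, 2029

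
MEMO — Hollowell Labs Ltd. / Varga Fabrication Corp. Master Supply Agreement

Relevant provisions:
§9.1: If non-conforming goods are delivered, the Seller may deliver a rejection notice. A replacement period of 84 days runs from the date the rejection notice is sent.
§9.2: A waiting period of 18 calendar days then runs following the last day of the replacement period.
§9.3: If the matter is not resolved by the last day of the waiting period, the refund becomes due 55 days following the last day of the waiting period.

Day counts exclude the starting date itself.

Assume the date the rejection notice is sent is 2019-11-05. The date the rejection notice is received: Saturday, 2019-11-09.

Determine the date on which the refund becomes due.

2020-04-10

The last day of the replacement period: 84 calendar days after 2019-11-05 is 2020-01-28.
The last day of the waiting period: 18 calendar days after 2020-01-28 is 2020-02-15.
The date on which the refund becomes due: 2020-02-15 + 55 days = 2020-04-10.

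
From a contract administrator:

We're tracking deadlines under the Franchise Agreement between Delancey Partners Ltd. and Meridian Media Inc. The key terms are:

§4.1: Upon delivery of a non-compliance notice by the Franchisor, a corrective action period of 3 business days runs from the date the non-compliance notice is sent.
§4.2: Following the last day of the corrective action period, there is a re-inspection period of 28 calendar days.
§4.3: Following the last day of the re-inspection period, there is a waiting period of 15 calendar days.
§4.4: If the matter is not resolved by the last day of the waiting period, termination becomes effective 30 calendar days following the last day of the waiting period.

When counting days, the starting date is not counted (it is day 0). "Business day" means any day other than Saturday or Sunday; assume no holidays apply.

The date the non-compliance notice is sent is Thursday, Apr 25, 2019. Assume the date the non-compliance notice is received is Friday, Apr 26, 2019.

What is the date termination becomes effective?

The last day of the corrective action period: 3 business days after Thursday, Apr 25, 2019, skipping weekends — Apr 26, Apr 29, Apr 30 — lands on Tuesday, Apr 30, 2019.
The last day of the re-inspection period: Apr 30, 2019 + 28 days = May 28, 2019.
The last day of the waiting period: 15 calendar days after May 28, 2019 is Jun 12, 2019.
The date termination becomes effective: 30 calendar days after Jun 12, 2019 is Jul 12, 2019.

Jul 12, 2019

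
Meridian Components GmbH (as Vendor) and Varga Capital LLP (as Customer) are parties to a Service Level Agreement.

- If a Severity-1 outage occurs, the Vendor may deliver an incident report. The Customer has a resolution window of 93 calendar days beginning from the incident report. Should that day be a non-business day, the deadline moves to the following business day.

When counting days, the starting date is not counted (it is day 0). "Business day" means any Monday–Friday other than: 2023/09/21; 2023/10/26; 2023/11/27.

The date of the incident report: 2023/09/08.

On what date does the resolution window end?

2023/12/11

The last day of the resolution window: 93 calendar days after 2023/09/08 is 2023/12/10. That falls on a Sunday, so it rolls to the next business day, Monday, 2023/12/11.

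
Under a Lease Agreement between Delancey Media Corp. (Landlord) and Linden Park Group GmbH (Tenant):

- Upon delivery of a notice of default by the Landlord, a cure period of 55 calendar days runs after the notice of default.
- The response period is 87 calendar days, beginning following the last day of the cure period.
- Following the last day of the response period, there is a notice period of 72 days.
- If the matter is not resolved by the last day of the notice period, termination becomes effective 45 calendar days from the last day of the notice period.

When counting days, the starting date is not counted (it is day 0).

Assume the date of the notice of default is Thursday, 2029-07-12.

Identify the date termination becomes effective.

2030-03-28

The last day of the cure period: 2029-07-12 + 55 days = 2029-09-05.
The last day of the response period: 87 calendar days after 2029-09-05 is 2029-12-01.
The last day of the notice period: 2029-12-01 + 72 days = 2030-02-11.
The date termination becomes effective: 45 calendar days after 2030-02-11 is 2030-03-28.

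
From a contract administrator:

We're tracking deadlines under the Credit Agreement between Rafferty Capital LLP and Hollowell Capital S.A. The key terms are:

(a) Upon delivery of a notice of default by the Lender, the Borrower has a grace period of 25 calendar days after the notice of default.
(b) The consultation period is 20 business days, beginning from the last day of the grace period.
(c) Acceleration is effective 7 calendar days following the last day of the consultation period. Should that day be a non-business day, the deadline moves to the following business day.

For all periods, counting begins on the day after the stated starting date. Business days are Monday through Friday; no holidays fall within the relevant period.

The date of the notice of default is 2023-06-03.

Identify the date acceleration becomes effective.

2023-08-02

Adding 25 calendar days to 2023-06-03 gives 2023-06-28, which is the last day of the grace period.
The last day of the consultation period: counting 20 business days from Wednesday, 2023-06-28 (Jun 29, Jun 30, Jul 3, Jul 4, …, Jul 24, Jul 25, Jul 26, skipping weekends) reaches Wednesday, 2023-07-26.
The date acceleration becomes effective: 2023-07-26 + 7 days = 2023-08-02. 2023-08-02 is a Wednesday, so no roll-forward applies.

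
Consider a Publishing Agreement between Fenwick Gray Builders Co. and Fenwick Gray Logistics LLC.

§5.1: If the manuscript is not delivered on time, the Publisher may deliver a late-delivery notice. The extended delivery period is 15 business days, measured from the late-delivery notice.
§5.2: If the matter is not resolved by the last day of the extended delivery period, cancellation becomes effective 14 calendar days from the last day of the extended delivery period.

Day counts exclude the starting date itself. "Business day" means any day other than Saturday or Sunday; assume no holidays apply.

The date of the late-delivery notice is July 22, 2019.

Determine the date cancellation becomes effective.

August 26, 2019

The last day of the extended delivery period: 15 business days after Monday, July 22, 2019, skipping weekends — Jul 23, Jul 24, Jul 25, Jul 26, …, Aug 8, Aug 9, Aug 12 — lands on Monday, August 12, 2019.
The date cancellation becomes effective: 14 calendar days after August 12, 2019 is August 26, 2019.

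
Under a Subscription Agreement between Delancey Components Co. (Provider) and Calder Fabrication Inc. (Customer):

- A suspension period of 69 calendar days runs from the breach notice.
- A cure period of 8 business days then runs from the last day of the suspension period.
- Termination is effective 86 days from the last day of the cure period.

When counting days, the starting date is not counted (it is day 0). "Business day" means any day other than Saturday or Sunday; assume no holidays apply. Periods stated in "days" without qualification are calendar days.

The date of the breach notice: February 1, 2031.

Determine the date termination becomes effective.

The last day of the suspension period: 69 calendar days after February 1, 2031 is April 11, 2031.
From Friday, April 11, 2031, 8 business days (Apr 14, Apr 15, Apr 16, Apr 17, Apr 18, Apr 21, Apr 22, Apr 23, skipping weekends) brings us to Wednesday, April 23, 2031, which is the last day of the cure period.
Adding 86 calendar days to April 23, 2031 gives July 18, 2031, which is the date termination becomes effective.

July 18, 2031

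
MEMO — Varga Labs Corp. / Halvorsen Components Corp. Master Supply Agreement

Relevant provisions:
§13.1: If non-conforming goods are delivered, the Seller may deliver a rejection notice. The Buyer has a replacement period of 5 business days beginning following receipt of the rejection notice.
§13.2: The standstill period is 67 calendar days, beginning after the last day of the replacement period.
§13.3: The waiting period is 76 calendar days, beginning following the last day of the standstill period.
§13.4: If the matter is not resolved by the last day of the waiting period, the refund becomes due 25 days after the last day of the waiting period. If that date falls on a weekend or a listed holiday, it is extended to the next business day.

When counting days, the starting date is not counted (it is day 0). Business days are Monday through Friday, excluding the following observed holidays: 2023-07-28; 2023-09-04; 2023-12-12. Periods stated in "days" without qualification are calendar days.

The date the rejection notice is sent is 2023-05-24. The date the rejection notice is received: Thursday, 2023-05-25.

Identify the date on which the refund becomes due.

2023-11-16

The last day of the replacement period: counting 5 business days from Thursday, 2023-05-25 (May 26, May 29, May 30, May 31, Jun 1, skipping weekends) reaches Thursday, 2023-06-01.
The last day of the standstill period: 67 calendar days after 2023-06-01 is 2023-08-07.
The last day of the waiting period: 2023-08-07 + 76 days = 2023-10-22.
Adding 25 calendar days to 2023-10-22 gives 2023-11-16, which is the date on which the refund becomes due. 2023-11-16 is a Thursday and is not a listed holiday, so no roll-forward applies.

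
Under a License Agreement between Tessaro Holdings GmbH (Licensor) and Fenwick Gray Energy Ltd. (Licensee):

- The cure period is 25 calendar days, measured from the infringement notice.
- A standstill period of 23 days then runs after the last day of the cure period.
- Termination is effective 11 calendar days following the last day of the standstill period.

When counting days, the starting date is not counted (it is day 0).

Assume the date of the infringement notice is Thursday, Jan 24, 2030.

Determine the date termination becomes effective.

The last day of the cure period: 25 calendar days after Jan 24, 2030 is Feb 18, 2030.
Adding 23 calendar days to Feb 18, 2030 gives Mar 13, 2030, which is the last day of the standstill period.
Adding 11 calendar days to Mar 13, 2030 gives Mar 24, 2030, which is the date termination becomes effective.

Mar 24, 2030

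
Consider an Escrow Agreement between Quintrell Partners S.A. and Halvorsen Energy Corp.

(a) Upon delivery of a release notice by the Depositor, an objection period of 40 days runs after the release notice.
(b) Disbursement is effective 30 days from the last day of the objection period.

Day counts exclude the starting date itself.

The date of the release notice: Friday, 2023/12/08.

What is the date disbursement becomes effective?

2024/02/16

The last day of the objection period: 40 calendar days after 2023/12/08 is 2024/01/17.
Adding 30 calendar days to 2024/01/17 gives 2024/02/16, which is the date disbursement becomes effective.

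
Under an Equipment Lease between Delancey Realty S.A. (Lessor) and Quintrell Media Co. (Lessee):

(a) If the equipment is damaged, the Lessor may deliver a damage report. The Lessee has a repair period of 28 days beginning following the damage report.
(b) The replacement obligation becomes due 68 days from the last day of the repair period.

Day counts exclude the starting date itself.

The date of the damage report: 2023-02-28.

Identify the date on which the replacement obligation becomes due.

2023-06-04

The last day of the repair period: 28 calendar days after 2023-02-28 is 2023-03-28.
The date on which the replacement obligation becomes due: 2023-03-28 + 68 days = 2023-06-04.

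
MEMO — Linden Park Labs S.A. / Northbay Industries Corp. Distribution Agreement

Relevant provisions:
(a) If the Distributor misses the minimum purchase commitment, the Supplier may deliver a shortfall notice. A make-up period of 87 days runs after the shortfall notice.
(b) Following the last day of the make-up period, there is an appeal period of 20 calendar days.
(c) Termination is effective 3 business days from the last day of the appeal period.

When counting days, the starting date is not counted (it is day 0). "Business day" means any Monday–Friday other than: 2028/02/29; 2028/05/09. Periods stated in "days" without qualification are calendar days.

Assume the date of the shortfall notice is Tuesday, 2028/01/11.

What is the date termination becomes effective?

The last day of the make-up period: 87 calendar days after 2028/01/11 is 2028/04/07.
The last day of the appeal period: 20 calendar days after 2028/04/07 is 2028/04/27.
The date termination becomes effective: 3 business days after Thursday, 2028/04/27, skipping weekends — Apr 28, May 1, May 2 — lands on Tuesday, 2028/05/02.

2028/05/02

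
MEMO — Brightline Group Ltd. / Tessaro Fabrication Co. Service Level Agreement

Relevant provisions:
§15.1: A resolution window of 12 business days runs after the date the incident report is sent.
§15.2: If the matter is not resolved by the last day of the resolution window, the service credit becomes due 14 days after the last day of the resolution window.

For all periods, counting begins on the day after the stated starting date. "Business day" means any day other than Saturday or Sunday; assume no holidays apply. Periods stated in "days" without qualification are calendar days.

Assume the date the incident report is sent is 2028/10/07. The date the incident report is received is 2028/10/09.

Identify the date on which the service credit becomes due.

2028/11/07

The last day of the resolution window: counting 12 business days from Saturday, 2028/10/07 (Oct 9, Oct 10, Oct 11, Oct 12, …, Oct 20, Oct 23, Oct 24, skipping weekends) reaches Tuesday, 2028/10/24.
The date on which the service credit becomes due: 2028/10/24 + 14 days = 2028/11/07.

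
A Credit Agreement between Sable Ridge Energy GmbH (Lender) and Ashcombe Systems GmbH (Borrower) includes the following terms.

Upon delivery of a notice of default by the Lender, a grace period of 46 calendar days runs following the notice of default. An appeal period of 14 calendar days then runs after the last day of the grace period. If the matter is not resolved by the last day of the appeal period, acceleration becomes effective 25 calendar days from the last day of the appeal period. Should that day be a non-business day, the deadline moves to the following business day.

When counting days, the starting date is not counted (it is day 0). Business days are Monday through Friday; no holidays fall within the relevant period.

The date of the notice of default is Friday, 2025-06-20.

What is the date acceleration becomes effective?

2025-09-15

The last day of the grace period: 46 calendar days after 2025-06-20 is 2025-08-05.
The last day of the appeal period: 2025-08-05 + 14 days = 2025-08-19.
The date acceleration becomes effective: 2025-08-19 + 25 days = 2025-09-13. That falls on a Saturday, so it rolls to the next business day, Monday, 2025-09-15.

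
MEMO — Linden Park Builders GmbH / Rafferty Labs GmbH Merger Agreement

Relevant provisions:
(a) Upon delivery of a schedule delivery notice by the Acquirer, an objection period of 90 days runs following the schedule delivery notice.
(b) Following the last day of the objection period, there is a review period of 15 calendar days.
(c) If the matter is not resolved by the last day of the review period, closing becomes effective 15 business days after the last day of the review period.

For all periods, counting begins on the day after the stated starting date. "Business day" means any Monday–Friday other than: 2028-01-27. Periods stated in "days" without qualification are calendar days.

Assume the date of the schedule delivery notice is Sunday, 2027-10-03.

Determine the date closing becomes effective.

2028-02-07

The last day of the objection period: 90 calendar days after 2027-10-03 is 2028-01-01.
Adding 15 calendar days to 2028-01-01 gives 2028-01-16, which is the last day of the review period.
The date closing becomes effective: 15 business days after Sunday, 2028-01-16, skipping weekends and the listed holiday on Jan 27 — Jan 17, Jan 18, Jan 19, Jan 20, …, Feb 3, Feb 4, Feb 7 — lands on Monday, 2028-02-07.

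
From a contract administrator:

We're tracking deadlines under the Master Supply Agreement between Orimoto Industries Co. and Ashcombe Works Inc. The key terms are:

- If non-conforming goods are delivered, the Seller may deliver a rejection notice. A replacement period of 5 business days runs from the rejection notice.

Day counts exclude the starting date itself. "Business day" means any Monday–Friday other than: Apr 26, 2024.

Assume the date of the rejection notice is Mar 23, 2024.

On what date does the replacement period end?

Mar 29, 2024

From Saturday, Mar 23, 2024, 5 business days (Mar 25, Mar 26, Mar 27, Mar 28, Mar 29, skipping weekends) brings us to Friday, Mar 29, 2024, which is the last day of the replacement period.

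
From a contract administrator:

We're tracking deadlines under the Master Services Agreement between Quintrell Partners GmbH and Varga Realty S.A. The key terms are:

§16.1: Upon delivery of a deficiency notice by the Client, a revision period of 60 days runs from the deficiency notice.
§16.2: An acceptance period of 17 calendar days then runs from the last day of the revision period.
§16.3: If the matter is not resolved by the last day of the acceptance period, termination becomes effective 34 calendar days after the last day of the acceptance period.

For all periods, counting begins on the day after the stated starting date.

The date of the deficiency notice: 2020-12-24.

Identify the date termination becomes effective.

2021-04-14

Adding 60 calendar days to 2020-12-24 gives 2021-02-22, which is the last day of the revision period.
Adding 17 calendar days to 2021-02-22 gives 2021-03-11, which is the last day of the acceptance period.
The date termination becomes effective: 2021-03-11 + 34 days = 2021-04-14.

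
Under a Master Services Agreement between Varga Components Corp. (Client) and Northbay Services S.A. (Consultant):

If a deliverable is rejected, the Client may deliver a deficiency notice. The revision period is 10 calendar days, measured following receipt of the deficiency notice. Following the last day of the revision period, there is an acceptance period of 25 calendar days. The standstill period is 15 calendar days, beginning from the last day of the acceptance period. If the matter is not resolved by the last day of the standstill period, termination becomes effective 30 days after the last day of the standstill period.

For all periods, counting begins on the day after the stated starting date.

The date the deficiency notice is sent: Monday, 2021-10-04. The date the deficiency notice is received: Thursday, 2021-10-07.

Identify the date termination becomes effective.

Adding 10 calendar days to 2021-10-07 gives 2021-10-17, which is the last day of the revision period.
Adding 25 calendar days to 2021-10-17 gives 2021-11-11, which is the last day of the acceptance period.
Adding 15 calendar days to 2021-11-11 gives 2021-11-26, which is the last day of the standstill period.
Adding 30 calendar days to 2021-11-26 gives 2021-12-26, which is the date termination becomes effective.

2021-12-26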